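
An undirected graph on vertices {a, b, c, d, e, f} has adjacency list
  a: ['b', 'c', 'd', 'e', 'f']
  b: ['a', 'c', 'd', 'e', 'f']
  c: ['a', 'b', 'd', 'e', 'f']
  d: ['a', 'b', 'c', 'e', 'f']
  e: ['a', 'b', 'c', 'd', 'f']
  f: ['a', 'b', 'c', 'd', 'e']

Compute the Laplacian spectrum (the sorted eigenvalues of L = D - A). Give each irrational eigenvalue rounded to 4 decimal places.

With the vertex order [a, b, c, d, e, f], the degrees are [5, 5, 5, 5, 5, 5], giving D = diag(5, 5, 5, 5, 5, 5) and L = D - A. L is symmetric positive semidefinite, so every eigenvalue is real and nonnegative. The single zero eigenvalue shows the graph is connected. There is one zero in the spectrum, matching the 1 component.

[0, 6, 6, 6, 6, 6]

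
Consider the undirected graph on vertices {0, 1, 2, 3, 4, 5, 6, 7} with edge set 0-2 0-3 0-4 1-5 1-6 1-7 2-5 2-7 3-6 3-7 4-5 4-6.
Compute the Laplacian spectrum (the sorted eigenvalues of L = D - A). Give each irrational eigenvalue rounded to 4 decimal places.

[0, 2, 2, 2, 4, 4, 4, 6]

With the vertex order [0, 1, 2, 3, 4, 5, 6, 7], the degrees are [3, 3, 3, 3, 3, 3, 3, 3], giving D = diag(3, 3, 3, 3, 3, 3, 3, 3) and L = D - A. Diagonalising L (or applying a numerical eigensolver to the 8x8 matrix) gives the spectrum above. By the matrix-tree theorem the graph has (1/8) * product of the nonzero eigenvalues = 384 spanning trees. There is one zero in the spectrum, matching the 1 component.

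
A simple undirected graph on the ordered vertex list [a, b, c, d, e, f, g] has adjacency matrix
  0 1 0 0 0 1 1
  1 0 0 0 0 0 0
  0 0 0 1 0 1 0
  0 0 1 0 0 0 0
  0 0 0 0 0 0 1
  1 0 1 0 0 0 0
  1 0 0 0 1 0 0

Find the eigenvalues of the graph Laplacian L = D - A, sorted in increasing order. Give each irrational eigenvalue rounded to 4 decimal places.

With the vertex order [a, b, c, d, e, f, g], the degrees are [3, 1, 2, 1, 1, 2, 2], giving D = diag(3, 1, 2, 1, 1, 2, 2) and L = D - A. Diagonalising L (or applying a numerical eigensolver to the 7x7 matrix) gives the spectrum above. The single zero eigenvalue shows the graph is connected.

[0, 0.2603, 0.6262, 1.4055, 2.2742, 3.0996, 4.3342]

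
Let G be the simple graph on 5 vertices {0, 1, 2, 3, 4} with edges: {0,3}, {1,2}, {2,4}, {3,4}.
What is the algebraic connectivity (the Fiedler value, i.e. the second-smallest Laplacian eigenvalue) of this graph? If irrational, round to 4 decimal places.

With the vertex order [0, 1, 2, 3, 4], the degrees are [1, 1, 2, 2, 2], giving D = diag(1, 1, 2, 2, 2) and L = D - A. The sorted Laplacian eigenvalues are [0, 0.3820, 1.3820, 2.6180, 3.6180]; the algebraic connectivity is the second entry, 0.3820. The eigenvalues sum to 8, which equals trace(L) = 2|E|.

0.3820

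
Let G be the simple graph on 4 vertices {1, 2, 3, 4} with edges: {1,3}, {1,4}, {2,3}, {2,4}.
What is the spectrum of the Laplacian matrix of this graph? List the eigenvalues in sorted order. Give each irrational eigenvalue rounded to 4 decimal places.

[0, 2, 2, 4]

With the vertex order [1, 2, 3, 4], the degrees are [2, 2, 2, 2], giving D = diag(2, 2, 2, 2) and L = D - A. Since every row of L sums to 0, the all-ones vector is in the kernel and 0 is an eigenvalue. By the matrix-tree theorem the graph has (1/4) * product of the nonzero eigenvalues = 4 spanning trees. The eigenvalues sum to 8, which equals trace(L) = 2|E|.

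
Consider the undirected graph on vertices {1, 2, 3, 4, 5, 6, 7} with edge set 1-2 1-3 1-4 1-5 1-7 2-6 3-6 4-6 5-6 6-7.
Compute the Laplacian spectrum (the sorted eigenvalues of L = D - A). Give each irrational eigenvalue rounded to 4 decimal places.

[0, 2, 2, 2, 2, 5, 7]

With the vertex order [1, 2, 3, 4, 5, 6, 7], the degrees are [5, 2, 2, 2, 2, 5, 2], giving D = diag(5, 2, 2, 2, 2, 5, 2) and L = D - A. Diagonalising L (or applying a numerical eigensolver to the 7x7 matrix) gives the spectrum above. The single zero eigenvalue shows the graph is connected. The largest eigenvalue, 7, is at most the vertex count 7.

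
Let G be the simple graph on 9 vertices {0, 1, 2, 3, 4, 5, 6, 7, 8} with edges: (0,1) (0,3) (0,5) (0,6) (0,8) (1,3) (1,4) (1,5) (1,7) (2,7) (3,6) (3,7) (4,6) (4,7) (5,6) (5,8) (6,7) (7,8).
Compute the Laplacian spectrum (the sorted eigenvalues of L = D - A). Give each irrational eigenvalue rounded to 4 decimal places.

With the vertex order [0, 1, 2, 3, 4, 5, 6, 7, 8], the degrees are [5, 5, 1, 4, 3, 4, 5, 6, 3], giving D = diag(5, 5, 1, 4, 3, 4, 5, 6, 3) and L = D - A. L is symmetric positive semidefinite, so every eigenvalue is real and nonnegative. The single zero eigenvalue shows the graph is connected. By the matrix-tree theorem the graph has (1/9) * product of the nonzero eigenvalues = 5095 spanning trees. There is one zero in the spectrum, matching the 1 component.

[0, 0.9350, 2.3709, 3.3300, 4.1497, 5, 5.8387, 6.5657, 7.8101]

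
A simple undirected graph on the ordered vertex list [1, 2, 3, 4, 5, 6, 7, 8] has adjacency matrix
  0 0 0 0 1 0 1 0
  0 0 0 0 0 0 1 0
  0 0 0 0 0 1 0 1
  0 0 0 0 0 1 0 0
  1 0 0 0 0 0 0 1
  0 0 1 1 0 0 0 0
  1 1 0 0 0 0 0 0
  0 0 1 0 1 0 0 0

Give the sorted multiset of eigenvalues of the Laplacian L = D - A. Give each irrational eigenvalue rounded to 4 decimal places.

[0, 0.1522, 0.5858, 1.2346, 2, 2.7654, 3.4142, 3.8478]

Reading degrees in the order [1, 2, 3, 4, 5, 6, 7, 8] gives [2, 1, 2, 1, 2, 2, 2, 2]; set D = diag(2, 1, 2, 1, 2, 2, 2, 2) and form L = D - A. Since every row of L sums to 0, the all-ones vector is in the kernel and 0 is an eigenvalue. The eigenvalues sum to 14, which equals trace(L) = 2|E|.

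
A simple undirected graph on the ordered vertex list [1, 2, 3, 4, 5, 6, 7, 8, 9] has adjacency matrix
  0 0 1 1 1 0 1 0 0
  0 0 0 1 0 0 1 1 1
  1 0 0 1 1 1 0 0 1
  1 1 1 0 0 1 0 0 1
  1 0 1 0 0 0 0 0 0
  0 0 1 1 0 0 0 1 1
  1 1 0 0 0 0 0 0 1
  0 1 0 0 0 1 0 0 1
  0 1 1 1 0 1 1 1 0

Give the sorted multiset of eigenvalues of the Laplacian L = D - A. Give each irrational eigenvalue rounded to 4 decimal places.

[0, 1.3822, 2.4481, 3.2548, 4.3900, 4.6541, 5.9599, 6.5730, 7.3379]

Each diagonal entry of L is the vertex degree and each off-diagonal entry is -1 where an edge is present, 0 otherwise; in the order [1, 2, 3, 4, 5, 6, 7, 8, 9] the diagonal is [4, 4, 5, 5, 2, 4, 3, 3, 6]. Diagonalising L (or applying a numerical eigensolver to the 9x9 matrix) gives the spectrum above. The eigenvalues sum to 36, which equals trace(L) = 2|E|.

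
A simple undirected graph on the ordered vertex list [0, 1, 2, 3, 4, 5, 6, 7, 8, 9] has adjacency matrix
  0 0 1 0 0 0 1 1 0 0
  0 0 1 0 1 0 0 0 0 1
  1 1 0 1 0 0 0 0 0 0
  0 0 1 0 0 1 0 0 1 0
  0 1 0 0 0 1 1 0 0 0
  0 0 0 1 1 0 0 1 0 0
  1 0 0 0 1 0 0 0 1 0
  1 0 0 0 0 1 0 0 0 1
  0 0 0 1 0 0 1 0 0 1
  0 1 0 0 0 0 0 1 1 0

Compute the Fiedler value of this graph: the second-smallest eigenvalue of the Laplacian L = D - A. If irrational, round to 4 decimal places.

Reading degrees in the order [0, 1, 2, 3, 4, 5, 6, 7, 8, 9] gives [3, 3, 3, 3, 3, 3, 3, 3, 3, 3]; set D = diag(3, 3, 3, 3, 3, 3, 3, 3, 3, 3) and form L = D - A. Computing the eigenvalues of L and sorting gives [0, 2, 2, 2, 2, 2, 5, 5, 5, 5]. The Fiedler value lambda_2 = 2 is strictly positive, so the graph is connected. There is one zero in the spectrum, matching the 1 component. The largest eigenvalue, 5, is at most the vertex count 10.

2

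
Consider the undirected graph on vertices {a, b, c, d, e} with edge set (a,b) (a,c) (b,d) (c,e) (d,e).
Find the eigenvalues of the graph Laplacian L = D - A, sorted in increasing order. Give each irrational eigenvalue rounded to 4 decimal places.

[0, 1.3820, 1.3820, 3.6180, 3.6180]

With the vertex order [a, b, c, d, e], the degrees are [2, 2, 2, 2, 2], giving D = diag(2, 2, 2, 2, 2) and L = D - A. Since every row of L sums to 0, the all-ones vector is in the kernel and 0 is an eigenvalue. The largest eigenvalue, 3.6180, is at most the vertex count 5.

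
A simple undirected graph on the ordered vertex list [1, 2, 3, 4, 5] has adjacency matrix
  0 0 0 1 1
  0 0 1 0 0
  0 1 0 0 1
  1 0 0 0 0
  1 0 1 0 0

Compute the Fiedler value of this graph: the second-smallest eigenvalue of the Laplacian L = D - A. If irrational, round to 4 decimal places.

0.3820

With the vertex order [1, 2, 3, 4, 5], the degrees are [2, 1, 2, 1, 2], giving D = diag(2, 1, 2, 1, 2) and L = D - A. Computing the eigenvalues of L and sorting gives [0, 0.3820, 1.3820, 2.6180, 3.6180]. The Fiedler value lambda_2 = 0.3820 is strictly positive, so the graph is connected. The largest eigenvalue, 3.6180, is at most the vertex count 5.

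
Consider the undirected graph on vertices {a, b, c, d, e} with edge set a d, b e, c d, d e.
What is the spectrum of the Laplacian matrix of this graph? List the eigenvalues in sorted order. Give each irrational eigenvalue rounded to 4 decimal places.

[0, 0.5188, 1, 2.3111, 4.1701]

With the vertex order [a, b, c, d, e], the degrees are [1, 1, 1, 3, 2], giving D = diag(1, 1, 1, 3, 2) and L = D - A. Diagonalising L (or applying a numerical eigensolver to the 5x5 matrix) gives the spectrum above. The single zero eigenvalue shows the graph is connected. By the matrix-tree theorem the graph has (1/5) * product of the nonzero eigenvalues = 1 spanning tree.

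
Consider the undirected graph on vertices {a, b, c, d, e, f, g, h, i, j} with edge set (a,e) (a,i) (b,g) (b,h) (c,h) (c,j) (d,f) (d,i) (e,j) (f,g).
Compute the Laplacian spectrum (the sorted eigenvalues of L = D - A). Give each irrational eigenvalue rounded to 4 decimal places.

[0, 0.3820, 0.3820, 1.3820, 1.3820, 2.6180, 2.6180, 3.6180, 3.6180, 4]

With the vertex order [a, b, c, d, e, f, g, h, i, j], the degrees are [2, 2, 2, 2, 2, 2, 2, 2, 2, 2], giving D = diag(2, 2, 2, 2, 2, 2, 2, 2, 2, 2) and L = D - A. Diagonalising L (or applying a numerical eigensolver to the 10x10 matrix) gives the spectrum above. The single zero eigenvalue shows the graph is connected. The largest eigenvalue, 4, is at most the vertex count 10. By the matrix-tree theorem the graph has (1/10) * product of the nonzero eigenvalues = 10 spanning trees.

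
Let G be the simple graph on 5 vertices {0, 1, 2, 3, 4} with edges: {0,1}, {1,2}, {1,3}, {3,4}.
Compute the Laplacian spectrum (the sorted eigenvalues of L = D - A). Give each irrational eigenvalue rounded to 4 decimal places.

[0, 0.5188, 1, 2.3111, 4.1701]

Reading degrees in the order [0, 1, 2, 3, 4] gives [1, 3, 1, 2, 1]; set D = diag(1, 3, 1, 2, 1) and form L = D - A. The multiplicity of 0 as a Laplacian eigenvalue equals the number of connected components. The single zero eigenvalue shows the graph is connected. The eigenvalues sum to 8, which equals trace(L) = 2|E|.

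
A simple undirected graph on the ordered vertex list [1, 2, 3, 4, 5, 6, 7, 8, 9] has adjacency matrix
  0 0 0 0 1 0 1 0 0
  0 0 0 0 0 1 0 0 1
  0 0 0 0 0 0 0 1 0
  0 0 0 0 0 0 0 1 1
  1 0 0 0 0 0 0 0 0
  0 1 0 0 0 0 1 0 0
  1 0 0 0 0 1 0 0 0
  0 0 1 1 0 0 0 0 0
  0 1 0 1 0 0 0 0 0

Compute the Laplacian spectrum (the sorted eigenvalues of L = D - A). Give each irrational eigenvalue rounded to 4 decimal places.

[0, 0.1206, 0.4679, 1, 1.6527, 2.3473, 3, 3.5321, 3.8794]

With the vertex order [1, 2, 3, 4, 5, 6, 7, 8, 9], the degrees are [2, 2, 1, 2, 1, 2, 2, 2, 2], giving D = diag(2, 2, 1, 2, 1, 2, 2, 2, 2) and L = D - A. Diagonalising L (or applying a numerical eigensolver to the 9x9 matrix) gives the spectrum above. The single zero eigenvalue shows the graph is connected. There is one zero in the spectrum, matching the 1 component.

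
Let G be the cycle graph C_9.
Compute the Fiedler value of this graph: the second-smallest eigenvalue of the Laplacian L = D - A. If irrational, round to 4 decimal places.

0.4679

The graph has 9 vertices and degree multiset [2, 2, 2, 2, 2, 2, 2, 2, 2]; D is the diagonal matrix of degrees and L = D - A. The sorted Laplacian eigenvalues are [0, 0.4679, 0.4679, 1.6527, 1.6527, 3, 3, 3.8794, 3.8794]; the algebraic connectivity is the second entry, 0.4679. By the matrix-tree theorem the graph has (1/9) * product of the nonzero eigenvalues = 9 spanning trees. The eigenvalues sum to 18, which equals trace(L) = 2|E|.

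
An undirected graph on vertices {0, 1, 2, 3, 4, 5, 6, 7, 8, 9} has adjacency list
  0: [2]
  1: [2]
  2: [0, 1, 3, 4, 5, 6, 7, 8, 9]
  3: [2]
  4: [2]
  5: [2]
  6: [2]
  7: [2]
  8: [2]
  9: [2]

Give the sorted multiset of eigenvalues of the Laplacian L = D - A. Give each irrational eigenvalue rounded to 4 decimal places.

[0, 1, 1, 1, 1, 1, 1, 1, 1, 10]

With the vertex order [0, 1, 2, 3, 4, 5, 6, 7, 8, 9], the degrees are [1, 1, 9, 1, 1, 1, 1, 1, 1, 1], giving D = diag(1, 1, 9, 1, 1, 1, 1, 1, 1, 1) and L = D - A. Diagonalising L (or applying a numerical eigensolver to the 10x10 matrix) gives the spectrum above. The largest eigenvalue, 10, is at most the vertex count 10.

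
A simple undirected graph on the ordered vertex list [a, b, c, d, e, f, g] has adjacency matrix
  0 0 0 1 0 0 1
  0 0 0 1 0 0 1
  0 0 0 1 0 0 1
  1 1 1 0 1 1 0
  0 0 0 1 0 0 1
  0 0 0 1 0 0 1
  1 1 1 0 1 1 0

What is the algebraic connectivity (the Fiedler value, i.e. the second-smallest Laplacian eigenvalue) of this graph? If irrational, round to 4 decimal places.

2

Each diagonal entry of L is the vertex degree and each off-diagonal entry is -1 where an edge is present, 0 otherwise; in the order [a, b, c, d, e, f, g] the diagonal is [2, 2, 2, 5, 2, 2, 5]. The sorted Laplacian eigenvalues are [0, 2, 2, 2, 2, 5, 7]; the algebraic connectivity is the second entry, 2. By the matrix-tree theorem the graph has (1/7) * product of the nonzero eigenvalues = 80 spanning trees. There is one zero in the spectrum, matching the 1 component.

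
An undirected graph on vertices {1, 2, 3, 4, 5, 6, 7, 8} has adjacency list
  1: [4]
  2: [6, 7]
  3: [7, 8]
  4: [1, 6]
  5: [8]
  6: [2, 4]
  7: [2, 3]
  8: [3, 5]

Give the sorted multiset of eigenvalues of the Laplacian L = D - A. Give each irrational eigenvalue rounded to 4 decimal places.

Reading degrees in the order [1, 2, 3, 4, 5, 6, 7, 8] gives [1, 2, 2, 2, 1, 2, 2, 2]; set D = diag(1, 2, 2, 2, 1, 2, 2, 2) and form L = D - A. The multiplicity of 0 as a Laplacian eigenvalue equals the number of connected components. The single zero eigenvalue shows the graph is connected. The eigenvalues sum to 14, which equals trace(L) = 2|E|.

[0, 0.1522, 0.5858, 1.2346, 2, 2.7654, 3.4142, 3.8478]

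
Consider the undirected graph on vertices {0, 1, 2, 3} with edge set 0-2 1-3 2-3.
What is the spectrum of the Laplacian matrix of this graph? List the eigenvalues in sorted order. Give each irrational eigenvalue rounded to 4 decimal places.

Each diagonal entry of L is the vertex degree and each off-diagonal entry is -1 where an edge is present, 0 otherwise; in the order [0, 1, 2, 3] the diagonal is [1, 1, 2, 2]. Diagonalising L (or applying a numerical eigensolver to the 4x4 matrix) gives the spectrum above. By the matrix-tree theorem the graph has (1/4) * product of the nonzero eigenvalues = 1 spanning tree.

[0, 0.5858, 2, 3.4142]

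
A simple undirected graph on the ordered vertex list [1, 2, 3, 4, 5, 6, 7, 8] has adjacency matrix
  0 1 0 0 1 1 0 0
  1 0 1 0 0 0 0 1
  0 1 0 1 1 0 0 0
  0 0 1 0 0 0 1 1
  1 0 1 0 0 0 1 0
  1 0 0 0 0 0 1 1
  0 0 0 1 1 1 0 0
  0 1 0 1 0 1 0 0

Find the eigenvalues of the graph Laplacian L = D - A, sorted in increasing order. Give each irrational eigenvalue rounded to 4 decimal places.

With the vertex order [1, 2, 3, 4, 5, 6, 7, 8], the degrees are [3, 3, 3, 3, 3, 3, 3, 3], giving D = diag(3, 3, 3, 3, 3, 3, 3, 3) and L = D - A. Diagonalising L (or applying a numerical eigensolver to the 8x8 matrix) gives the spectrum above. The single zero eigenvalue shows the graph is connected.

[0, 2, 2, 2, 4, 4, 4, 6]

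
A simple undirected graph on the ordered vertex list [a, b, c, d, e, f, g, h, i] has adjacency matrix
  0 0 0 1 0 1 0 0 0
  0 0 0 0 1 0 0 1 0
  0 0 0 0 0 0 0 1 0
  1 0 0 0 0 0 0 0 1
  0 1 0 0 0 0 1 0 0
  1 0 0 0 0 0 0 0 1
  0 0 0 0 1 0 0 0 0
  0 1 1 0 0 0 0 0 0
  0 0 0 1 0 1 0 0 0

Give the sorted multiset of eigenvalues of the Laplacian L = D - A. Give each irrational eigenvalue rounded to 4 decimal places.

[0, 0, 0.3820, 1.3820, 2, 2, 2.6180, 3.6180, 4]

Each diagonal entry of L is the vertex degree and each off-diagonal entry is -1 where an edge is present, 0 otherwise; in the order [a, b, c, d, e, f, g, h, i] the diagonal is [2, 2, 1, 2, 2, 2, 1, 2, 2]. Since every row of L sums to 0, the all-ones vector is in the kernel and 0 is an eigenvalue. The 2 zero eigenvalues correspond to the 2 connected components. The largest eigenvalue, 4, is at most the vertex count 9.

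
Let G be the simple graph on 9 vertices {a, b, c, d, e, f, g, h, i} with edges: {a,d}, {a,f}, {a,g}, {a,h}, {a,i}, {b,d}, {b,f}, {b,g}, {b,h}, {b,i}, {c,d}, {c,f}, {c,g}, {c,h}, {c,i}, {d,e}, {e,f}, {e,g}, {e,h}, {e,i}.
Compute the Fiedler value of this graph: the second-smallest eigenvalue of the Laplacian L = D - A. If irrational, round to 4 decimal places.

Reading degrees in the order [a, b, c, d, e, f, g, h, i] gives [5, 5, 5, 4, 5, 4, 4, 4, 4]; set D = diag(5, 5, 5, 4, 5, 4, 4, 4, 4) and form L = D - A. The smallest Laplacian eigenvalue is always 0. The next one, lambda_2 = 4, measures how hard the graph is to disconnect: larger values mean better connectivity. By the matrix-tree theorem the graph has (1/9) * product of the nonzero eigenvalues = 32000 spanning trees.

4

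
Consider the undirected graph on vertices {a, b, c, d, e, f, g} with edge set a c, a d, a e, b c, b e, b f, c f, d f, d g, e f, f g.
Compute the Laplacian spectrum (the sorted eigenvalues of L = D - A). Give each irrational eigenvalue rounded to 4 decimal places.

Each diagonal entry of L is the vertex degree and each off-diagonal entry is -1 where an edge is present, 0 otherwise; in the order [a, b, c, d, e, f, g] the diagonal is [3, 3, 3, 3, 3, 5, 2]. L is symmetric positive semidefinite, so every eigenvalue is real and nonnegative. The largest eigenvalue, 6.3335, is at most the vertex count 7.

[0, 1.4229, 2.5259, 3, 3.8673, 4.8504, 6.3335]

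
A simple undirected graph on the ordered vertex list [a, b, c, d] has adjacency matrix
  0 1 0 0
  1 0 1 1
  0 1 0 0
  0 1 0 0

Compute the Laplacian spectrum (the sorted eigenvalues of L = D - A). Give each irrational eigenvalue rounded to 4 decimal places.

With the vertex order [a, b, c, d], the degrees are [1, 3, 1, 1], giving D = diag(1, 3, 1, 1) and L = D - A. L is symmetric positive semidefinite, so every eigenvalue is real and nonnegative. The single zero eigenvalue shows the graph is connected. The largest eigenvalue, 4, is at most the vertex count 4.

[0, 1, 1, 4]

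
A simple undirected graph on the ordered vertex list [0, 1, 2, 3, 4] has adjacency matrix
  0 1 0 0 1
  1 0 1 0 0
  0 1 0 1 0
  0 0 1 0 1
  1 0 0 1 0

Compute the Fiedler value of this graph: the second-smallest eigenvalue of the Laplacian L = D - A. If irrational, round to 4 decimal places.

With the vertex order [0, 1, 2, 3, 4], the degrees are [2, 2, 2, 2, 2], giving D = diag(2, 2, 2, 2, 2) and L = D - A. The smallest Laplacian eigenvalue is always 0. The next one, lambda_2 = 1.3820, measures how hard the graph is to disconnect: larger values mean better connectivity. The largest eigenvalue, 3.6180, is at most the vertex count 5. There is one zero in the spectrum, matching the 1 component.

1.3820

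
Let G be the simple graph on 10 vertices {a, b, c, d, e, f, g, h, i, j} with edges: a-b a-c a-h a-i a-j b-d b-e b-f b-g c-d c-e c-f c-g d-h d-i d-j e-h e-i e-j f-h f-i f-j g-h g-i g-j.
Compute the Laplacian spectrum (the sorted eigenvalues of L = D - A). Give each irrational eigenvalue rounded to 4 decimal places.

Reading degrees in the order [a, b, c, d, e, f, g, h, i, j] gives [5, 5, 5, 5, 5, 5, 5, 5, 5, 5]; set D = diag(5, 5, 5, 5, 5, 5, 5, 5, 5, 5) and form L = D - A. Since every row of L sums to 0, the all-ones vector is in the kernel and 0 is an eigenvalue. The single zero eigenvalue shows the graph is connected.

[0, 5, 5, 5, 5, 5, 5, 5, 5, 10]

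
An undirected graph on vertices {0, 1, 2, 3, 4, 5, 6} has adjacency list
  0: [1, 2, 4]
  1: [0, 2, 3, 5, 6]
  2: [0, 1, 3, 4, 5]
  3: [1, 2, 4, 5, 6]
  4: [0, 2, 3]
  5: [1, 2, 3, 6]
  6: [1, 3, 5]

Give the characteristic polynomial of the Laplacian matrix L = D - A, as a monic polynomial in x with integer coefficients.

Reading degrees in the order [0, 1, 2, 3, 4, 5, 6] gives [3, 5, 5, 5, 3, 4, 3]; set D = diag(3, 5, 5, 5, 3, 4, 3) and form L = D - A. Computing det(xI - L) by cofactor expansion (or equivalently via sum-over-permutations) gives x^7 - 28x^6 + 319x^5 - 1886x^4 + 6075x^3 - 10046x^2 + 6601x. The coefficient of x^6 equals -trace(L) = -28, matching the sum of degrees. There is one zero in the spectrum, matching the 1 component.

x^7 - 28x^6 + 319x^5 - 1886x^4 + 6075x^3 - 10046x^2 + 6601x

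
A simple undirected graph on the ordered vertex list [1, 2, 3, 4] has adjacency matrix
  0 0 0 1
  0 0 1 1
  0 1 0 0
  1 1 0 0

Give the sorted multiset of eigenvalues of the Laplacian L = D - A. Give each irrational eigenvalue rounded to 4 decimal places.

[0, 0.5858, 2, 3.4142]

Each diagonal entry of L is the vertex degree and each off-diagonal entry is -1 where an edge is present, 0 otherwise; in the order [1, 2, 3, 4] the diagonal is [1, 2, 1, 2]. The multiplicity of 0 as a Laplacian eigenvalue equals the number of connected components. The single zero eigenvalue shows the graph is connected. There is one zero in the spectrum, matching the 1 component.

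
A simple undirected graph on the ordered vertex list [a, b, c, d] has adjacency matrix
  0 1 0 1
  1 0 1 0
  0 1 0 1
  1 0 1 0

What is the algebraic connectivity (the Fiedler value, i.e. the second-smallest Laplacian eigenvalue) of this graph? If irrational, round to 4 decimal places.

Reading degrees in the order [a, b, c, d] gives [2, 2, 2, 2]; set D = diag(2, 2, 2, 2) and form L = D - A. The sorted Laplacian eigenvalues are [0, 2, 2, 4]; the algebraic connectivity is the second entry, 2. The largest eigenvalue, 4, is at most the vertex count 4.

2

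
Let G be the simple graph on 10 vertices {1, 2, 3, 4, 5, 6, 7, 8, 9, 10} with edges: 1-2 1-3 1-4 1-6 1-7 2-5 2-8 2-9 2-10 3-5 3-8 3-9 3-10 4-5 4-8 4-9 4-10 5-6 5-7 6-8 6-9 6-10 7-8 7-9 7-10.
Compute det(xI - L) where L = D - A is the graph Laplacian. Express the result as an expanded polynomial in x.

Each diagonal entry of L is the vertex degree and each off-diagonal entry is -1 where an edge is present, 0 otherwise; in the order [1, 2, 3, 4, 5, 6, 7, 8, 9, 10] the diagonal is [5, 5, 5, 5, 5, 5, 5, 5, 5, 5]. Computing det(xI - L) by cofactor expansion (or equivalently via sum-over-permutations) gives x^10 - 50x^9 + 1100x^8 - 14000x^7 + 113750x^6 - 612500x^5 + 2187500x^4 - 5000000x^3 + 6640625x^2 - 3906250x. The coefficient of x^9 equals -trace(L) = -50, matching the sum of degrees. The eigenvalues sum to 50, which equals trace(L) = 2|E|.

x^10 - 50x^9 + 1100x^8 - 14000x^7 + 113750x^6 - 612500x^5 + 2187500x^4 - 5000000x^3 + 6640625x^2 - 3906250x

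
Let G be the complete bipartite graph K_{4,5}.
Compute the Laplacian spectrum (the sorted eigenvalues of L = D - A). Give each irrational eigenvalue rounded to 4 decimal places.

[0, 4, 4, 4, 4, 5, 5, 5, 9]

The graph has 9 vertices and degree multiset [5, 5, 5, 5, 4, 4, 4, 4, 4]; D is the diagonal matrix of degrees and L = D - A. Since every row of L sums to 0, the all-ones vector is in the kernel and 0 is an eigenvalue. The single zero eigenvalue shows the graph is connected. The largest eigenvalue, 9, is at most the vertex count 9.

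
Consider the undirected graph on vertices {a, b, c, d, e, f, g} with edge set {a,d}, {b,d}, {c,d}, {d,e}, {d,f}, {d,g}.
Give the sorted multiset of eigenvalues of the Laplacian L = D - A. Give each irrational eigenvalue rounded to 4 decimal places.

[0, 1, 1, 1, 1, 1, 7]

Each diagonal entry of L is the vertex degree and each off-diagonal entry is -1 where an edge is present, 0 otherwise; in the order [a, b, c, d, e, f, g] the diagonal is [1, 1, 1, 6, 1, 1, 1]. Diagonalising L (or applying a numerical eigensolver to the 7x7 matrix) gives the spectrum above. The single zero eigenvalue shows the graph is connected. The eigenvalues sum to 12, which equals trace(L) = 2|E|. By the matrix-tree theorem the graph has (1/7) * product of the nonzero eigenvalues = 1 spanning tree.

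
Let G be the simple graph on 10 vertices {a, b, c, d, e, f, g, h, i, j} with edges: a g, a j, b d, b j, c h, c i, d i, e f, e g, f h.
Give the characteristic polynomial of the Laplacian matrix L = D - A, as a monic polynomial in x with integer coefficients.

x^10 - 20x^9 + 170x^8 - 800x^7 + 2275x^6 - 4004x^5 + 4290x^4 - 2640x^3 + 825x^2 - 100x

With the vertex order [a, b, c, d, e, f, g, h, i, j], the degrees are [2, 2, 2, 2, 2, 2, 2, 2, 2, 2], giving D = diag(2, 2, 2, 2, 2, 2, 2, 2, 2, 2) and L = D - A. L has integer entries, so p(x) = det(xI - L) has integer coefficients. Expanding the determinant yields x^10 - 20x^9 + 170x^8 - 800x^7 + 2275x^6 - 4004x^5 + 4290x^4 - 2640x^3 + 825x^2 - 100x. The constant term is 0 because L is singular (the all-ones vector lies in its kernel).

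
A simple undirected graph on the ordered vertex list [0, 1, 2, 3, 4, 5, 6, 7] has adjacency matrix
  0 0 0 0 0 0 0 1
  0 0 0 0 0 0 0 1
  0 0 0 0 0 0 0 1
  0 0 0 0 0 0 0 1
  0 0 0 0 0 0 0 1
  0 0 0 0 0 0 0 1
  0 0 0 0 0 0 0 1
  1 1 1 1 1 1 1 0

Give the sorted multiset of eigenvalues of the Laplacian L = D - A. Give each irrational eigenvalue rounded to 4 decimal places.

Reading degrees in the order [0, 1, 2, 3, 4, 5, 6, 7] gives [1, 1, 1, 1, 1, 1, 1, 7]; set D = diag(1, 1, 1, 1, 1, 1, 1, 7) and form L = D - A. L is symmetric positive semidefinite, so every eigenvalue is real and nonnegative. The single zero eigenvalue shows the graph is connected. The largest eigenvalue, 8, is at most the vertex count 8. By the matrix-tree theorem the graph has (1/8) * product of the nonzero eigenvalues = 1 spanning tree.

[0, 1, 1, 1, 1, 1, 1, 8]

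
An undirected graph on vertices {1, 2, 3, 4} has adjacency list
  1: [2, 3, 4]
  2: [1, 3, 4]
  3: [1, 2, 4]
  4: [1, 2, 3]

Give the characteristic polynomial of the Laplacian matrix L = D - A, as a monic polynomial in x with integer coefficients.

x^4 - 12x^3 + 48x^2 - 64x

Reading degrees in the order [1, 2, 3, 4] gives [3, 3, 3, 3]; set D = diag(3, 3, 3, 3) and form L = D - A. The eigenvalues of L are [0, 4, 4, 4]; the characteristic polynomial is the product of (x - lambda_i), which multiplies out to x^4 - 12x^3 + 48x^2 - 64x. Since p(0) = det(-L) = 0, x divides p(x). The eigenvalues sum to 12, which equals trace(L) = 2|E|.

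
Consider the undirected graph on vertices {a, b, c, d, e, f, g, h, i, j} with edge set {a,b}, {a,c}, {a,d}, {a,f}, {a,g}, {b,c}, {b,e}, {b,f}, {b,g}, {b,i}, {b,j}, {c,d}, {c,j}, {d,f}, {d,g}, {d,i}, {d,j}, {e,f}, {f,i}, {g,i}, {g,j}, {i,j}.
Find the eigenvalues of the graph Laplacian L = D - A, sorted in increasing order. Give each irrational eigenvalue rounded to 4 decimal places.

Reading degrees in the order [a, b, c, d, e, f, g, h, i, j] gives [5, 7, 4, 6, 2, 5, 5, 0, 5, 5]; set D = diag(5, 7, 4, 6, 2, 5, 5, 0, 5, 5) and form L = D - A. Since every row of L sums to 0, the all-ones vector is in the kernel and 0 is an eigenvalue. The 2 zero eigenvalues correspond to the 2 connected components. The largest eigenvalue, 8.5682, is at most the vertex count 10.

[0, 0, 1.7980, 3.8321, 4.4254, 5.1848, 6.4488, 6.5687, 7.1741, 8.5682]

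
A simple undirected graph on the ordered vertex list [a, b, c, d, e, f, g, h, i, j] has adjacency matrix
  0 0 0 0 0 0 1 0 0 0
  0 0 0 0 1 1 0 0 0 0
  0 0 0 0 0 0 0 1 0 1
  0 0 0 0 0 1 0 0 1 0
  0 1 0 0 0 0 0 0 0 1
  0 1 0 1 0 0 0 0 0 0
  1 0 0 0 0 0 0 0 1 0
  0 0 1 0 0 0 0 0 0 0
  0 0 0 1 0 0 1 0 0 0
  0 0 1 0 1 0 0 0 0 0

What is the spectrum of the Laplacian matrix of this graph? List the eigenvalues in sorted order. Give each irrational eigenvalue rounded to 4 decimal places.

[0, 0.0979, 0.3820, 0.8244, 1.3820, 2, 2.6180, 3.1756, 3.6180, 3.9021]

Reading degrees in the order [a, b, c, d, e, f, g, h, i, j] gives [1, 2, 2, 2, 2, 2, 2, 1, 2, 2]; set D = diag(1, 2, 2, 2, 2, 2, 2, 1, 2, 2) and form L = D - A. Since every row of L sums to 0, the all-ones vector is in the kernel and 0 is an eigenvalue.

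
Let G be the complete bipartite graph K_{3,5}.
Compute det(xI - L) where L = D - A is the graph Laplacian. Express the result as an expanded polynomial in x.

x^8 - 30x^7 + 375x^6 - 2540x^5 + 10095x^4 - 23598x^3 + 30105x^2 - 16200x

The graph has 8 vertices and degree multiset [5, 5, 5, 3, 3, 3, 3, 3]; D is the diagonal matrix of degrees and L = D - A. The eigenvalues of L are [0, 3, 3, 3, 3, 5, 5, 8]; the characteristic polynomial is the product of (x - lambda_i), which multiplies out to x^8 - 30x^7 + 375x^6 - 2540x^5 + 10095x^4 - 23598x^3 + 30105x^2 - 16200x. Since p(0) = det(-L) = 0, x divides p(x). There is one zero in the spectrum, matching the 1 component. By the matrix-tree theorem the graph has (1/8) * product of the nonzero eigenvalues = 2025 spanning trees.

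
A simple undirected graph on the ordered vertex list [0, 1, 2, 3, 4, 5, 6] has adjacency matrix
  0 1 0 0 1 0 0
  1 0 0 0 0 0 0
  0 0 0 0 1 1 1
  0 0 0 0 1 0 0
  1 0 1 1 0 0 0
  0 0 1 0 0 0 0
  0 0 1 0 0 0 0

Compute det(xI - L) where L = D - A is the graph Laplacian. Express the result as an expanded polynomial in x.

Each diagonal entry of L is the vertex degree and each off-diagonal entry is -1 where an edge is present, 0 otherwise; in the order [0, 1, 2, 3, 4, 5, 6] the diagonal is [2, 1, 3, 1, 3, 1, 1]. L has integer entries, so p(x) = det(xI - L) has integer coefficients. Expanding the determinant yields x^7 - 12x^6 + 53x^5 - 108x^4 + 105x^3 - 46x^2 + 7x. The coefficient of x^6 equals -trace(L) = -12, matching the sum of degrees. The largest eigenvalue, 4.6287, is at most the vertex count 7.

x^7 - 12x^6 + 53x^5 - 108x^4 + 105x^3 - 46x^2 + 7x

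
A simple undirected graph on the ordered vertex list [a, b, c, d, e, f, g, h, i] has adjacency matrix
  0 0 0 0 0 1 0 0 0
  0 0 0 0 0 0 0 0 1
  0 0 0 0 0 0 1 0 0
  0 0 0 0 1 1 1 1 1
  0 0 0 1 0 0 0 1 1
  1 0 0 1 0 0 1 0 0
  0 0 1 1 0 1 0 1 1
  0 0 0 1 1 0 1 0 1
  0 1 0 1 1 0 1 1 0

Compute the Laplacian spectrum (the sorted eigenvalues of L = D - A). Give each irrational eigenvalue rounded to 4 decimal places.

[0, 0.6170, 0.8074, 1.2207, 2.9328, 4.1803, 5.5446, 6.1926, 6.5046]

With the vertex order [a, b, c, d, e, f, g, h, i], the degrees are [1, 1, 1, 5, 3, 3, 5, 4, 5], giving D = diag(1, 1, 1, 5, 3, 3, 5, 4, 5) and L = D - A. Since every row of L sums to 0, the all-ones vector is in the kernel and 0 is an eigenvalue. The single zero eigenvalue shows the graph is connected. By the matrix-tree theorem the graph has (1/9) * product of the nonzero eigenvalues = 185 spanning trees.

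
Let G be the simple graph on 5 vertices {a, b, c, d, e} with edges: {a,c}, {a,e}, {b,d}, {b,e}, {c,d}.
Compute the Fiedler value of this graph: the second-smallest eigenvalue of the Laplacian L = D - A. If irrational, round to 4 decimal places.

1.3820

Reading degrees in the order [a, b, c, d, e] gives [2, 2, 2, 2, 2]; set D = diag(2, 2, 2, 2, 2) and form L = D - A. Computing the eigenvalues of L and sorting gives [0, 1.3820, 1.3820, 3.6180, 3.6180]. The Fiedler value lambda_2 = 1.3820 is strictly positive, so the graph is connected. The eigenvalues sum to 10, which equals trace(L) = 2|E|.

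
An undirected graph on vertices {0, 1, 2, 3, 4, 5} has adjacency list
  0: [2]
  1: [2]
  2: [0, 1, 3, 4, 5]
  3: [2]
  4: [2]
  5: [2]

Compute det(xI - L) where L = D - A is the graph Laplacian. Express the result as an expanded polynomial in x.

x^6 - 10x^5 + 30x^4 - 40x^3 + 25x^2 - 6x

Each diagonal entry of L is the vertex degree and each off-diagonal entry is -1 where an edge is present, 0 otherwise; in the order [0, 1, 2, 3, 4, 5] the diagonal is [1, 1, 5, 1, 1, 1]. The eigenvalues of L are [0, 1, 1, 1, 1, 6]; the characteristic polynomial is the product of (x - lambda_i), which multiplies out to x^6 - 10x^5 + 30x^4 - 40x^3 + 25x^2 - 6x. The constant term is 0 because L is singular (the all-ones vector lies in its kernel). By the matrix-tree theorem the graph has (1/6) * product of the nonzero eigenvalues = 1 spanning tree.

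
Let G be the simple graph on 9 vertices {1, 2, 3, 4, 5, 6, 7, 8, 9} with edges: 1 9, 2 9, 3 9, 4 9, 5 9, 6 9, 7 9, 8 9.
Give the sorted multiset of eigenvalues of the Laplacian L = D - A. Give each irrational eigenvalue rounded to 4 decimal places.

[0, 1, 1, 1, 1, 1, 1, 1, 9]

Each diagonal entry of L is the vertex degree and each off-diagonal entry is -1 where an edge is present, 0 otherwise; in the order [1, 2, 3, 4, 5, 6, 7, 8, 9] the diagonal is [1, 1, 1, 1, 1, 1, 1, 1, 8]. Diagonalising L (or applying a numerical eigensolver to the 9x9 matrix) gives the spectrum above. The single zero eigenvalue shows the graph is connected. There is one zero in the spectrum, matching the 1 component. The largest eigenvalue, 9, is at most the vertex count 9.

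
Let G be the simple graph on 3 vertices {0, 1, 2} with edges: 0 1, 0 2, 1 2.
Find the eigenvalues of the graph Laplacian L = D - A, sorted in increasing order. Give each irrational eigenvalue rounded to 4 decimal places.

[0, 3, 3]

Reading degrees in the order [0, 1, 2] gives [2, 2, 2]; set D = diag(2, 2, 2) and form L = D - A. Diagonalising L (or applying a numerical eigensolver to the 3x3 matrix) gives the spectrum above.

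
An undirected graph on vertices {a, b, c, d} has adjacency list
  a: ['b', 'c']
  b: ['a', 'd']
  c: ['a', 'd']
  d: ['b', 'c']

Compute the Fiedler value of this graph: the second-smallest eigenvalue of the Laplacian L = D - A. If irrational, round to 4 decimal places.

With the vertex order [a, b, c, d], the degrees are [2, 2, 2, 2], giving D = diag(2, 2, 2, 2) and L = D - A. The sorted Laplacian eigenvalues are [0, 2, 2, 4]; the algebraic connectivity is the second entry, 2. By the matrix-tree theorem the graph has (1/4) * product of the nonzero eigenvalues = 4 spanning trees.

2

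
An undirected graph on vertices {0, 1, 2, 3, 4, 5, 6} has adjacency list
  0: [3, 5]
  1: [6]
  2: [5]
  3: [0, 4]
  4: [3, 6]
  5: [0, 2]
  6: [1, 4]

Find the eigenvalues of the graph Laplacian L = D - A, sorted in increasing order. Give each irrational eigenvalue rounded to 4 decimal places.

[0, 0.1981, 0.7530, 1.5550, 2.4450, 3.2470, 3.8019]

Reading degrees in the order [0, 1, 2, 3, 4, 5, 6] gives [2, 1, 1, 2, 2, 2, 2]; set D = diag(2, 1, 1, 2, 2, 2, 2) and form L = D - A. The multiplicity of 0 as a Laplacian eigenvalue equals the number of connected components. The single zero eigenvalue shows the graph is connected. The largest eigenvalue, 3.8019, is at most the vertex count 7.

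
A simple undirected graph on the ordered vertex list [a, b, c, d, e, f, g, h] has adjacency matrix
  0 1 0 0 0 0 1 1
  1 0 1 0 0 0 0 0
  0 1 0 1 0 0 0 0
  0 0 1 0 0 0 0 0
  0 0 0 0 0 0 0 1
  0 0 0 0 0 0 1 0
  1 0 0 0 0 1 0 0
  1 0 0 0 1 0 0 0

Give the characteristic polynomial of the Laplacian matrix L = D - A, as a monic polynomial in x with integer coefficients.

Reading degrees in the order [a, b, c, d, e, f, g, h] gives [3, 2, 2, 1, 1, 1, 2, 2]; set D = diag(3, 2, 2, 1, 1, 1, 2, 2) and form L = D - A. L has integer entries, so p(x) = det(xI - L) has integer coefficients. Expanding the determinant yields x^8 - 14x^7 + 77x^6 - 212x^5 + 307x^4 - 224x^3 + 72x^2 - 8x. The coefficient of x^7 equals -trace(L) = -14, matching the sum of degrees. The largest eigenvalue, 4.4383, is at most the vertex count 8.

x^8 - 14x^7 + 77x^6 - 212x^5 + 307x^4 - 224x^3 + 72x^2 - 8x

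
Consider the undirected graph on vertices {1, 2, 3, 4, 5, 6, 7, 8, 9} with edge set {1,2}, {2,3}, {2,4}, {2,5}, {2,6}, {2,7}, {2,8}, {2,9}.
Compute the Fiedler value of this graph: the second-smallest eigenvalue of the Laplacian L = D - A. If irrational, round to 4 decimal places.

1

Each diagonal entry of L is the vertex degree and each off-diagonal entry is -1 where an edge is present, 0 otherwise; in the order [1, 2, 3, 4, 5, 6, 7, 8, 9] the diagonal is [1, 8, 1, 1, 1, 1, 1, 1, 1]. The smallest Laplacian eigenvalue is always 0. The next one, lambda_2 = 1, measures how hard the graph is to disconnect: larger values mean better connectivity.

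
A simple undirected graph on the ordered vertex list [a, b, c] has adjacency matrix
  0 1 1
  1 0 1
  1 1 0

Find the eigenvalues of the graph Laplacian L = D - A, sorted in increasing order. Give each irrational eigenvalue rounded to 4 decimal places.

[0, 3, 3]

Reading degrees in the order [a, b, c] gives [2, 2, 2]; set D = diag(2, 2, 2) and form L = D - A. The multiplicity of 0 as a Laplacian eigenvalue equals the number of connected components.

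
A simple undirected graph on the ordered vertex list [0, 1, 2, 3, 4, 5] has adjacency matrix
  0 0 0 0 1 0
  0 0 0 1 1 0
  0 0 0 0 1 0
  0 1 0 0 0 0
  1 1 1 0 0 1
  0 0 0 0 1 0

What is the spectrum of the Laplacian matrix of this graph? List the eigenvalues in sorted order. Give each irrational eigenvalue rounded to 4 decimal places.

Reading degrees in the order [0, 1, 2, 3, 4, 5] gives [1, 2, 1, 1, 4, 1]; set D = diag(1, 2, 1, 1, 4, 1) and form L = D - A. L is symmetric positive semidefinite, so every eigenvalue is real and nonnegative. By the matrix-tree theorem the graph has (1/6) * product of the nonzero eigenvalues = 1 spanning tree.

[0, 0.4859, 1, 1, 2.4280, 5.0861]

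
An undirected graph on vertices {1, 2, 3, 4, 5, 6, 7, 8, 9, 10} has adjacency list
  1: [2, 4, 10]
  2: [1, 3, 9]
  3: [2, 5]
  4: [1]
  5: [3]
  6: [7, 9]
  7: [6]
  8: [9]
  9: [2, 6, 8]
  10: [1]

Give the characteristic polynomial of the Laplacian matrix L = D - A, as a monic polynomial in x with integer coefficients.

x^10 - 18x^9 + 133x^8 - 524x^7 + 1198x^6 - 1624x^5 + 1284x^4 - 562x^3 + 122x^2 - 10x

Reading degrees in the order [1, 2, 3, 4, 5, 6, 7, 8, 9, 10] gives [3, 3, 2, 1, 1, 2, 1, 1, 3, 1]; set D = diag(3, 3, 2, 1, 1, 2, 1, 1, 3, 1) and form L = D - A. Computing det(xI - L) by cofactor expansion (or equivalently via sum-over-permutations) gives x^10 - 18x^9 + 133x^8 - 524x^7 + 1198x^6 - 1624x^5 + 1284x^4 - 562x^3 + 122x^2 - 10x. The coefficient of x^9 equals -trace(L) = -18, matching the sum of degrees. The eigenvalues sum to 18, which equals trace(L) = 2|E|.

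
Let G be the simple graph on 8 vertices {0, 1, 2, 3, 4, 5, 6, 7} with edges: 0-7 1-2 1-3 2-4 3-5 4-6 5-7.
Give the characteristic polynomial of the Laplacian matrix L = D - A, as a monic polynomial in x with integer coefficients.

x^8 - 14x^7 + 78x^6 - 220x^5 + 330x^4 - 252x^3 + 84x^2 - 8x

Each diagonal entry of L is the vertex degree and each off-diagonal entry is -1 where an edge is present, 0 otherwise; in the order [0, 1, 2, 3, 4, 5, 6, 7] the diagonal is [1, 2, 2, 2, 2, 2, 1, 2]. Computing det(xI - L) by cofactor expansion (or equivalently via sum-over-permutations) gives x^8 - 14x^7 + 78x^6 - 220x^5 + 330x^4 - 252x^3 + 84x^2 - 8x. Since p(0) = det(-L) = 0, x divides p(x). By the matrix-tree theorem the graph has (1/8) * product of the nonzero eigenvalues = 1 spanning tree. The largest eigenvalue, 3.8478, is at most the vertex count 8.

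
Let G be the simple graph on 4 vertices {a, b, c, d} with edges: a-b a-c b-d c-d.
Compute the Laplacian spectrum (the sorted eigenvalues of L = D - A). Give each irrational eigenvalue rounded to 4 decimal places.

[0, 2, 2, 4]

With the vertex order [a, b, c, d], the degrees are [2, 2, 2, 2], giving D = diag(2, 2, 2, 2) and L = D - A. Diagonalising L (or applying a numerical eigensolver to the 4x4 matrix) gives the spectrum above. The single zero eigenvalue shows the graph is connected. The largest eigenvalue, 4, is at most the vertex count 4.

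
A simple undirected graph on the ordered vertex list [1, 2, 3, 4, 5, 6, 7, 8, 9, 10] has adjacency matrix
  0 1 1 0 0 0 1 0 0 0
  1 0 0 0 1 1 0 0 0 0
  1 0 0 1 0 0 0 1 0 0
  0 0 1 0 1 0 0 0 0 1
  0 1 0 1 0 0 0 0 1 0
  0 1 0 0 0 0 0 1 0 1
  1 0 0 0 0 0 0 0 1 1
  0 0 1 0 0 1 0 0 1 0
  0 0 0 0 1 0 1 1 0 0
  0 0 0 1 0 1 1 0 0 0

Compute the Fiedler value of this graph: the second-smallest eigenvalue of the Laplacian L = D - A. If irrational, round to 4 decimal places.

2

Each diagonal entry of L is the vertex degree and each off-diagonal entry is -1 where an edge is present, 0 otherwise; in the order [1, 2, 3, 4, 5, 6, 7, 8, 9, 10] the diagonal is [3, 3, 3, 3, 3, 3, 3, 3, 3, 3]. The smallest Laplacian eigenvalue is always 0. The next one, lambda_2 = 2, measures how hard the graph is to disconnect: larger values mean better connectivity. There is one zero in the spectrum, matching the 1 component. By the matrix-tree theorem the graph has (1/10) * product of the nonzero eigenvalues = 2000 spanning trees.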